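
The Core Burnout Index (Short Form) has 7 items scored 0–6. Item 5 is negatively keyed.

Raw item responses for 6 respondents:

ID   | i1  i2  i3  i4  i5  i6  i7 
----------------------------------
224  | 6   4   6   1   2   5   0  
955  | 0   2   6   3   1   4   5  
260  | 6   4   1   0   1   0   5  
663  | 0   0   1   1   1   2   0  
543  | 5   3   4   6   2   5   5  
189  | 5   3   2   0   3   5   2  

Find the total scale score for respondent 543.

32

Respondent 543 raw: 5, 3, 4, 6, 2, 5, 5.
Reverse-coded (reversed = (0+6) − raw = 6 − raw):
  item 1: 5
  item 2: 3
  item 3: 4
  item 4: 6
  item 5: 6 − 2 = 4
  item 6: 5
  item 7: 5
Sum = 5 + 3 + 4 + 6 + 4 + 5 + 5 = 32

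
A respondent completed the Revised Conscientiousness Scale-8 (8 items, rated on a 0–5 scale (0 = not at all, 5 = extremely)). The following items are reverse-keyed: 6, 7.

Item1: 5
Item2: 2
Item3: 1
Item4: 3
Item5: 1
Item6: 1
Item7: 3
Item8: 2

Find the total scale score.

Raw sum = 18. Reverse-keyed items: 6, 7; their raw sum = 4.
Each reversal replaces raw with 5 − raw, changing the total by 5 − 2·raw per item.
Total = 18 + 2·5 − 2·4 = 18 + 10 − 8 = 20

20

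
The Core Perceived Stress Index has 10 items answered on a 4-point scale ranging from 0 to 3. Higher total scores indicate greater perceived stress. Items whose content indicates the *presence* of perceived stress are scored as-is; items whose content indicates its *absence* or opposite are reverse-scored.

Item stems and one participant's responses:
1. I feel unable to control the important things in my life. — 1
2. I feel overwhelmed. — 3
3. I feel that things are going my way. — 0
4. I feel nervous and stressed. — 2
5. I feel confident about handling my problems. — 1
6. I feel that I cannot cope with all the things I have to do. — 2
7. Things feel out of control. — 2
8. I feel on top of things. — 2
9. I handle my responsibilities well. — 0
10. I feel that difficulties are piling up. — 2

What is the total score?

Items 3, 5, 8, 9 describe the absence/opposite of perceived stress → reverse-score.
reversed = (0+3) − raw = 3 − raw.
  item 1: 1
  item 2: 3
  item 3: 3 − 0 = 3
  item 4: 2
  item 5: 3 − 1 = 2
  item 6: 2
  item 7: 2
  item 8: 3 − 2 = 1
  item 9: 3 − 0 = 3
  item 10: 2
Total = 1 + 3 + 3 + 2 + 2 + 2 + 2 + 1 + 3 + 2 = 21

21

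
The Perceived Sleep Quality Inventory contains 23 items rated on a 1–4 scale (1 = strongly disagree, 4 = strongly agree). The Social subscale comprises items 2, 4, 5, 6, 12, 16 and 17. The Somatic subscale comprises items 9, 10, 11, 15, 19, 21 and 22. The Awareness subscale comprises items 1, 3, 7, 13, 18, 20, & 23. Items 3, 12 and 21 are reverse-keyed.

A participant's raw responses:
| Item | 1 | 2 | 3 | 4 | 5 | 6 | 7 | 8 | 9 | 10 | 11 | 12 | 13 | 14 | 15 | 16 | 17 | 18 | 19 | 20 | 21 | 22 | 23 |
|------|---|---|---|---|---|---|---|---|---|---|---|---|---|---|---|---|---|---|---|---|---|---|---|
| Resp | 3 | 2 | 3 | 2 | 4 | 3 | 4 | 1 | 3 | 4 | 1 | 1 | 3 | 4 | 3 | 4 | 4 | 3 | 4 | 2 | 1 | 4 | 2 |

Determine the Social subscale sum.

Social items: 2, 4, 5, 6, 12, 16, 17.
Of these, item 12 is reverse-keyed; reverse-coded value = 5 − response.
  item 2: 2
  item 4: 2
  item 5: 4
  item 6: 3
  item 12: 5 − 1 = 4
  item 16: 4
  item 17: 4
Sum = 2 + 2 + 4 + 3 + 4 + 4 + 4 = 23

23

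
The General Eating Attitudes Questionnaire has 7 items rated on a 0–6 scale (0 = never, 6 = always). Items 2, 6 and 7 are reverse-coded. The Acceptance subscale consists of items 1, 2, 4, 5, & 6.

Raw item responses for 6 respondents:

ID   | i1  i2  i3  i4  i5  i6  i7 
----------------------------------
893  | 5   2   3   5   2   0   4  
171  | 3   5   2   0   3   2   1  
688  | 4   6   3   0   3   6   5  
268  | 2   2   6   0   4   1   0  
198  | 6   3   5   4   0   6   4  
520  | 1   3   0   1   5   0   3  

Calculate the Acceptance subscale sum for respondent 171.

Respondent 171 raw: 3, 5, 2, 0, 3, 2, 1.
Acceptance items: 1, 2, 4, 5, 6.
Reverse-coded (reversed = (0+6) − raw = 6 − raw):
  item 1: 3
  item 2: 6 − 5 = 1
  item 4: 0
  item 5: 3
  item 6: 6 − 2 = 4
Sum = 3 + 1 + 0 + 3 + 4 = 11

11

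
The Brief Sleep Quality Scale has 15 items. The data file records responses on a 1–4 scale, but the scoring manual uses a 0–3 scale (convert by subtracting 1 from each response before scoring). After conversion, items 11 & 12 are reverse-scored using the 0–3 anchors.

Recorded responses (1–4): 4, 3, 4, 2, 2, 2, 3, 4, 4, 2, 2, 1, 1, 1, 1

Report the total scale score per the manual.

25

Convert to 0–3: 3, 2, 3, 1, 1, 1, 2, 3, 3, 1, 1, 0, 0, 0, 0
Reverse-coded (reversed = (0+3) − raw = 3 − raw):
  item 11: 3 − 1 = 2
  item 12: 3 − 0 = 3
Scored: 3, 2, 3, 1, 1, 1, 2, 3, 3, 1, 2, 3, 0, 0, 0
Total = 25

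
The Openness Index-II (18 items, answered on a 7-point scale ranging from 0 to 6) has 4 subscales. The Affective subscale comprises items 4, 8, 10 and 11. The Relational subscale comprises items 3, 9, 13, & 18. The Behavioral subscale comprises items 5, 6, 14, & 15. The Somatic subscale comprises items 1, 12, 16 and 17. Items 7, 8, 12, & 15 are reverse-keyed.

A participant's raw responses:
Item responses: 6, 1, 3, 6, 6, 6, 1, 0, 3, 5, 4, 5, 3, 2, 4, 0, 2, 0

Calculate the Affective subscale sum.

21

Affective items: 4, 8, 10, 11.
Of these, item 8 is reverse-keyed; reverse-coded value = 6 − response.
  item 4: 6
  item 8: 6 − 0 = 6
  item 10: 5
  item 11: 4
Sum = 6 + 6 + 5 + 4 = 21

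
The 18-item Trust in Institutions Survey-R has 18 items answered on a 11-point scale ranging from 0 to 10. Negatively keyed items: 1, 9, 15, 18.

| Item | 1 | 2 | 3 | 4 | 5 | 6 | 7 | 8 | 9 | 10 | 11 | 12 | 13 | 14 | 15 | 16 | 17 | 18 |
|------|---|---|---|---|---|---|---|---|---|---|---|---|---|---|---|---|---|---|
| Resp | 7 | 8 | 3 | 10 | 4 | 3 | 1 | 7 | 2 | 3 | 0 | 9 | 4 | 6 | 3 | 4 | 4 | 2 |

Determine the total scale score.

Apply reverse scoring (reversed = (0+10) − raw = 10 − raw):
  item 1: 10 − 7 = 3
  item 9: 10 − 2 = 8
  item 15: 10 − 3 = 7
  item 18: 10 − 2 = 8
Scored items: 3, 8, 3, 10, 4, 3, 1, 7, 8, 3, 0, 9, 4, 6, 7, 4, 4, 8
Total = 3 + 8 + 3 + 10 + 4 + 3 + 1 + 7 + 8 + 3 + 0 + 9 + 4 + 6 + 7 + 4 + 4 + 8 = 92

92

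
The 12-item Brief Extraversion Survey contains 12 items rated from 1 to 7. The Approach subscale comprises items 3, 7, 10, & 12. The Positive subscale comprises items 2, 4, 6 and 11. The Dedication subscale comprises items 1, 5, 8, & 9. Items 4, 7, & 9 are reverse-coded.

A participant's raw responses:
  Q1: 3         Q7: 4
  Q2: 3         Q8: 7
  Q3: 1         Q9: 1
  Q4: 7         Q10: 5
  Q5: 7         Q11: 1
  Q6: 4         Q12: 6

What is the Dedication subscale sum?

Dedication items: 1, 5, 8, 9.
Of these, item 9 is reverse-coded; on a 1–7 scale, reversed = 8 − raw.
  item 1: 3
  item 5: 7
  item 8: 7
  item 9: 8 − 1 = 7
Sum = 3 + 7 + 7 + 7 = 24

24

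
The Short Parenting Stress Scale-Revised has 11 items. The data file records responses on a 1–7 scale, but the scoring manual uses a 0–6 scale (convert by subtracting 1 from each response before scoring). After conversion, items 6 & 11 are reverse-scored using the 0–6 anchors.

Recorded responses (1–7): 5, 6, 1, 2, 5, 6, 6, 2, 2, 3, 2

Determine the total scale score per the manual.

Convert to 0–6: 4, 5, 0, 1, 4, 5, 5, 1, 1, 2, 1
Reverse-coded (reversed = (0+6) − raw = 6 − raw):
  item 6: 6 − 5 = 1
  item 11: 6 − 1 = 5
Scored: 4, 5, 0, 1, 4, 1, 5, 1, 1, 2, 5
Total = 29

29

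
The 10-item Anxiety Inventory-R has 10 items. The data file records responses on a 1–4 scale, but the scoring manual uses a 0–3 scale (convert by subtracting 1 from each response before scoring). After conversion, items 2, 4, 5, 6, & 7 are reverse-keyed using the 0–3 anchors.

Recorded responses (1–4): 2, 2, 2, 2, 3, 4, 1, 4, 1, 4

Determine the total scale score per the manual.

16

Convert to 0–3: 1, 1, 1, 1, 2, 3, 0, 3, 0, 3
Reverse-coded (reverse-coded value = 3 − response):
  item 2: 3 − 1 = 2
  item 4: 3 − 1 = 2
  item 5: 3 − 2 = 1
  item 6: 3 − 3 = 0
  item 7: 3 − 0 = 3
Scored: 1, 2, 1, 2, 1, 0, 3, 3, 0, 3
Total = 16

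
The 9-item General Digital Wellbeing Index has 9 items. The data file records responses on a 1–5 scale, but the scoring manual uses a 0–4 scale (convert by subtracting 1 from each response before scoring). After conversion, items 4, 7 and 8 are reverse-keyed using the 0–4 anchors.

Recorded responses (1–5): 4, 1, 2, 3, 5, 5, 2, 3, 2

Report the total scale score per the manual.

20

Convert to 0–4: 3, 0, 1, 2, 4, 4, 1, 2, 1
Reverse-coded (reverse-coded value = 4 − response):
  item 4: 4 − 2 = 2
  item 7: 4 − 1 = 3
  item 8: 4 − 2 = 2
Scored: 3, 0, 1, 2, 4, 4, 3, 2, 1
Total = 20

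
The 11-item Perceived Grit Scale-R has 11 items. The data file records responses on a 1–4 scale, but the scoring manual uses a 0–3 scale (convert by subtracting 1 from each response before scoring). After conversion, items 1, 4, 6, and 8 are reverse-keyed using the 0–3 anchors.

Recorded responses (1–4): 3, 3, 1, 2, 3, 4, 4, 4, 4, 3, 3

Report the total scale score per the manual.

17

Convert to 0–3: 2, 2, 0, 1, 2, 3, 3, 3, 3, 2, 2
Reverse-coded (on a 0–3 scale, reversed = 3 − raw):
  item 1: 3 − 2 = 1
  item 4: 3 − 1 = 2
  item 6: 3 − 3 = 0
  item 8: 3 − 3 = 0
Scored: 1, 2, 0, 2, 2, 0, 3, 0, 3, 2, 2
Total = 17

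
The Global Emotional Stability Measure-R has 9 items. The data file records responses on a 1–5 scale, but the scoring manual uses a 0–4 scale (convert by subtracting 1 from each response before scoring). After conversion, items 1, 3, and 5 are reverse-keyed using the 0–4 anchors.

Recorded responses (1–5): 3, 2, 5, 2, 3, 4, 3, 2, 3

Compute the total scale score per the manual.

14

Convert to 0–4: 2, 1, 4, 1, 2, 3, 2, 1, 2
Reverse-coded (reverse-coded value = 4 − response):
  item 1: 4 − 2 = 2
  item 3: 4 − 4 = 0
  item 5: 4 − 2 = 2
Scored: 2, 1, 0, 1, 2, 3, 2, 1, 2
Total = 14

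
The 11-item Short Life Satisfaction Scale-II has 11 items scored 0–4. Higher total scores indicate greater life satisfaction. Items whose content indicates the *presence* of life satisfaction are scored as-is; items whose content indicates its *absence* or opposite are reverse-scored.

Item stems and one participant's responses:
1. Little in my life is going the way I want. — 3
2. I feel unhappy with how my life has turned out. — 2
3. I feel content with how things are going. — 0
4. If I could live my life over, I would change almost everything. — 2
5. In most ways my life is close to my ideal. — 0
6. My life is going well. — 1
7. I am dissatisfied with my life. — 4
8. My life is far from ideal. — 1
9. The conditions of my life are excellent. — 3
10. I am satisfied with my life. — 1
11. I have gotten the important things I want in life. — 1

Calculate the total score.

14

Items 1, 2, 4, 7, 8 describe the absence/opposite of life satisfaction → reverse-score.
reversed = (0+4) − raw = 4 − raw.
  item 1: 4 − 3 = 1
  item 2: 4 − 2 = 2
  item 3: 0
  item 4: 4 − 2 = 2
  item 5: 0
  item 6: 1
  item 7: 4 − 4 = 0
  item 8: 4 − 1 = 3
  item 9: 3
  item 10: 1
  item 11: 1
Total = 1 + 2 + 0 + 2 + 0 + 1 + 0 + 3 + 3 + 1 + 1 = 14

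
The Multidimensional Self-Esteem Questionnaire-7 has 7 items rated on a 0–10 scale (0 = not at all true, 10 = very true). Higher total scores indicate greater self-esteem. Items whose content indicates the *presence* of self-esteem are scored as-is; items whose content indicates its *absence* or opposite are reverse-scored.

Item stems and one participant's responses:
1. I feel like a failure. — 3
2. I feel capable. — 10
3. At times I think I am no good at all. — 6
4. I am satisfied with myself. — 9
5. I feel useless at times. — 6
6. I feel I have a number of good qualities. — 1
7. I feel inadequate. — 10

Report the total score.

Items 1, 3, 5, 7 describe the absence/opposite of self-esteem → reverse-score.
reversed = (0+10) − raw = 10 − raw.
  item 1: 10 − 3 = 7
  item 2: 10
  item 3: 10 − 6 = 4
  item 4: 9
  item 5: 10 − 6 = 4
  item 6: 1
  item 7: 10 − 10 = 0
Total = 7 + 10 + 4 + 9 + 4 + 1 + 0 = 35

35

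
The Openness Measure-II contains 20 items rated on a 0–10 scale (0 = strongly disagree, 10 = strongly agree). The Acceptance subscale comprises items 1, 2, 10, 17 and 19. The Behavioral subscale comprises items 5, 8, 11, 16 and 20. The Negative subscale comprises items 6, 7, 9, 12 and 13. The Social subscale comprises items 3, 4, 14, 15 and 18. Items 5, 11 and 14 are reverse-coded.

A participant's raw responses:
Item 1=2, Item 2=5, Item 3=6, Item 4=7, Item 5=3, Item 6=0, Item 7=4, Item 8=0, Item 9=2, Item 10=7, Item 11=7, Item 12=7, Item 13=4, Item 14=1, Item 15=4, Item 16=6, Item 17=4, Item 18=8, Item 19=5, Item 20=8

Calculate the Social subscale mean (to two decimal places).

6.80

Social items: 3, 4, 14, 15, 18.
Of these, item 14 is reverse-coded; on a 0–10 scale, reversed = 10 − raw.
  item 3: 6
  item 4: 7
  item 14: 10 − 1 = 9
  item 15: 4
  item 18: 8
Sum = 6 + 7 + 9 + 4 + 8 = 34
Mean = 34 / 5 = 6.80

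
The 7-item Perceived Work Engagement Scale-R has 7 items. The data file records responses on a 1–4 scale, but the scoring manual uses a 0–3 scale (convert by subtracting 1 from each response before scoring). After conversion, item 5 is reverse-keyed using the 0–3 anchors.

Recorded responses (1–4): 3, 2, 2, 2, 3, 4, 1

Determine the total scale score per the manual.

9

Convert to 0–3: 2, 1, 1, 1, 2, 3, 0
Reverse-coded (on a 0–3 scale, reversed = 3 − raw):
  item 5: 3 − 2 = 1
Scored: 2, 1, 1, 1, 1, 3, 0
Total = 9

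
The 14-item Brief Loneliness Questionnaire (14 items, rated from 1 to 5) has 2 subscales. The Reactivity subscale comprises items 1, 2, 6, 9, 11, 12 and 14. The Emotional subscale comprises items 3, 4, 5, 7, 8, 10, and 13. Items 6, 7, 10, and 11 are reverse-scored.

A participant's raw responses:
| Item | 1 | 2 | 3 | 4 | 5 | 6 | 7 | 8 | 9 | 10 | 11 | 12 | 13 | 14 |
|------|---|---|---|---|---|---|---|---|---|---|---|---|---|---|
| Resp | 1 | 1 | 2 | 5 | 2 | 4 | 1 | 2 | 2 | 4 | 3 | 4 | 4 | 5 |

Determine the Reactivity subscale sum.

18

Reactivity items: 1, 2, 6, 9, 11, 12, 14.
Of these, items 6 and 11 are reverse-scored; reverse-coded value = 6 − response.
  item 1: 1
  item 2: 1
  item 6: 6 − 4 = 2
  item 9: 2
  item 11: 6 − 3 = 3
  item 12: 4
  item 14: 5
Sum = 1 + 1 + 2 + 2 + 3 + 4 + 5 = 18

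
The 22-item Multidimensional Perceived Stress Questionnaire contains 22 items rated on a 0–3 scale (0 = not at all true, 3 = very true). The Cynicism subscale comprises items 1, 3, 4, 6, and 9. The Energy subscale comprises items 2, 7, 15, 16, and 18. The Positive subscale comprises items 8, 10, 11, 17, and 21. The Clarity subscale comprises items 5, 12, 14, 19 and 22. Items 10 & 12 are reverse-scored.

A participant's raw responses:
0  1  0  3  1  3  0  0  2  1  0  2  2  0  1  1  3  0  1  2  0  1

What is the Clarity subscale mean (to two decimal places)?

0.80

Clarity items: 5, 12, 14, 19, 22.
Of these, item 12 is reverse-scored; reverse-coded value = 3 − response.
  item 5: 1
  item 12: 3 − 2 = 1
  item 14: 0
  item 19: 1
  item 22: 1
Sum = 1 + 1 + 0 + 1 + 1 = 4
Mean = 4 / 5 = 0.80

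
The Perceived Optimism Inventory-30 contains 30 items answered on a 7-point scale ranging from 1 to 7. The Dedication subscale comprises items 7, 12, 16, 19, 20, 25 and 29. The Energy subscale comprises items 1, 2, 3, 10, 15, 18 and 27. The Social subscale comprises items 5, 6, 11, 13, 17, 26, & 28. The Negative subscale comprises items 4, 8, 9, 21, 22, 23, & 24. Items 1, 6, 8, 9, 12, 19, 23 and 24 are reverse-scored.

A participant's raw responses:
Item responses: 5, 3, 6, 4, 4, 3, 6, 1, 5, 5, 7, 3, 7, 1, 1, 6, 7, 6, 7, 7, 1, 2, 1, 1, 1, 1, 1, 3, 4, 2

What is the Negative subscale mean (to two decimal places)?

4.43

Negative items: 4, 8, 9, 21, 22, 23, 24.
Of these, items 8, 9, 23, and 24 are reverse-scored; reversed = (1+7) − raw = 8 − raw.
  item 4: 4
  item 8: 8 − 1 = 7
  item 9: 8 − 5 = 3
  item 21: 1
  item 22: 2
  item 23: 8 − 1 = 7
  item 24: 8 − 1 = 7
Sum = 4 + 7 + 3 + 1 + 2 + 7 + 7 = 31
Mean = 31 / 7 = 4.43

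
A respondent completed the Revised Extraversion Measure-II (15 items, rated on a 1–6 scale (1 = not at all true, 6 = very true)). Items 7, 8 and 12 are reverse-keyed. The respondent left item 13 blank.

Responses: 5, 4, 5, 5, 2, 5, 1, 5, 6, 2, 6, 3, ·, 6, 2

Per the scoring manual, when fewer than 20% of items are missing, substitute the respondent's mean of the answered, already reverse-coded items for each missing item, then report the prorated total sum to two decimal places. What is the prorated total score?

Reverse-coded (reversed = (1+6) − raw = 7 − raw):
  item 7: 7 − 1 = 6
  item 8: 7 − 5 = 2
  item 12: 7 − 3 = 4
Completed scored items (14 of 15): 5, 4, 5, 5, 2, 5, 6, 2, 6, 2, 6, 4, 6, 2; sum = 60.
Person mean = 60 / 14 ≈ 4.2857
Prorated total = (60 / 14) × 15 = 64.29 (to 2 dp)

64.29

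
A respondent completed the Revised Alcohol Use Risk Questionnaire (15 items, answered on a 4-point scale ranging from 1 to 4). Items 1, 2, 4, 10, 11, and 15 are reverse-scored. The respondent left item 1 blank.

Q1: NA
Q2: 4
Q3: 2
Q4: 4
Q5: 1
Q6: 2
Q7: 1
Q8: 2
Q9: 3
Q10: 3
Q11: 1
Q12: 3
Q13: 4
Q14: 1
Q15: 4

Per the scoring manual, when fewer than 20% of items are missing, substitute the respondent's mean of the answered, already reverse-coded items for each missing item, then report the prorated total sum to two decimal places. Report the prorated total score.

Reverse-coded (on a 1–4 scale, reversed = 5 − raw):
  item 2: 5 − 4 = 1
  item 4: 5 − 4 = 1
  item 10: 5 − 3 = 2
  item 11: 5 − 1 = 4
  item 15: 5 − 4 = 1
Completed scored items (14 of 15): 1, 2, 1, 1, 2, 1, 2, 3, 2, 4, 3, 4, 1, 1; sum = 28.
Person mean = 28 / 14 ≈ 2.0000
Prorated total = (28 / 14) × 15 = 30.00 (to 2 dp)

30.00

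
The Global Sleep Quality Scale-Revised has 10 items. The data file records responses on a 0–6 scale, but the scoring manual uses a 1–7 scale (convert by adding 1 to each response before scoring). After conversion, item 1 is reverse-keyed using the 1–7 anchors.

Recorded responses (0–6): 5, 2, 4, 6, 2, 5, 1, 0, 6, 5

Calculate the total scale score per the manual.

Convert to 1–7: 6, 3, 5, 7, 3, 6, 2, 1, 7, 6
Reverse-coded (on a 1–7 scale, reversed = 8 − raw):
  item 1: 8 − 6 = 2
Scored: 2, 3, 5, 7, 3, 6, 2, 1, 7, 6
Total = 42

42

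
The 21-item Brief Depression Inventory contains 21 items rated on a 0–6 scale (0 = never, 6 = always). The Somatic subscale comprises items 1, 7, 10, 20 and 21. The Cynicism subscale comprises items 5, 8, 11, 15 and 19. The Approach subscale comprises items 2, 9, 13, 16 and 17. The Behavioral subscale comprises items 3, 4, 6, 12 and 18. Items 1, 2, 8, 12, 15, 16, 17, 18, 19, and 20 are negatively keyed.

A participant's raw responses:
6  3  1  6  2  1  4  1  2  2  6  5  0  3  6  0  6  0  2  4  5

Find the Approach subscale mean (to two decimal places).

2.20

Approach items: 2, 9, 13, 16, 17.
Of these, items 2, 16, & 17 are negatively keyed; reversed = (0+6) − raw = 6 − raw.
  item 2: 6 − 3 = 3
  item 9: 2
  item 13: 0
  item 16: 6 − 0 = 6
  item 17: 6 − 6 = 0
Sum = 3 + 2 + 0 + 6 + 0 = 11
Mean = 11 / 5 = 2.20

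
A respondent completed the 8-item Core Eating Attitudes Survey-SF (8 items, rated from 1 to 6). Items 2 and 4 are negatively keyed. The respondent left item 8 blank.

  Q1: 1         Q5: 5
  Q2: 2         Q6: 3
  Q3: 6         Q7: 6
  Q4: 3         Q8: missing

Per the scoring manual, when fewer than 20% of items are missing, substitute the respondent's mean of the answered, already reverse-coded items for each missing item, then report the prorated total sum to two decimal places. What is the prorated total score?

Reverse-coded (reverse-coded value = 7 − response):
  item 2: 7 − 2 = 5
  item 4: 7 − 3 = 4
Completed scored items (7 of 8): 1, 5, 6, 4, 5, 3, 6; sum = 30.
Person mean = 30 / 7 ≈ 4.2857
Prorated total = (30 / 7) × 8 = 34.29 (to 2 dp)

34.29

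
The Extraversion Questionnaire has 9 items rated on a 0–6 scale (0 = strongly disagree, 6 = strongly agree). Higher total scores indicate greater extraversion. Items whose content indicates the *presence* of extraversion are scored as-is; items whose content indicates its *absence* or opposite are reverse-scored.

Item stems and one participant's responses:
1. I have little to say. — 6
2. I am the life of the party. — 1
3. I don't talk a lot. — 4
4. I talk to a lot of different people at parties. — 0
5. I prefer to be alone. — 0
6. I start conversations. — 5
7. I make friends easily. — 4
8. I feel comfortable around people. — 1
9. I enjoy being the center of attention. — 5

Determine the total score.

Items 1, 3, 5 describe the absence/opposite of extraversion → reverse-score.
on a 0–6 scale, reversed = 6 − raw.
  item 1: 6 − 6 = 0
  item 2: 1
  item 3: 6 − 4 = 2
  item 4: 0
  item 5: 6 − 0 = 6
  item 6: 5
  item 7: 4
  item 8: 1
  item 9: 5
Total = 0 + 1 + 2 + 0 + 6 + 5 + 4 + 1 + 5 = 24

24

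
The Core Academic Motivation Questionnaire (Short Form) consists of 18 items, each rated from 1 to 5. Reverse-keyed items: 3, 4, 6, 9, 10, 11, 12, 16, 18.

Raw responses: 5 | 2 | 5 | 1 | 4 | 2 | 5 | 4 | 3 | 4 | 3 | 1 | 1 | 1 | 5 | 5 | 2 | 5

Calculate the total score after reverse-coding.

54

Raw sum = 58. Reverse-keyed items: 3, 4, 6, 9, 10, 11, 12, 16, 18; their raw sum = 29.
Each reversal replaces raw with 6 − raw, changing the total by 6 − 2·raw per item.
Total = 58 + 9·6 − 2·29 = 58 + 54 − 58 = 54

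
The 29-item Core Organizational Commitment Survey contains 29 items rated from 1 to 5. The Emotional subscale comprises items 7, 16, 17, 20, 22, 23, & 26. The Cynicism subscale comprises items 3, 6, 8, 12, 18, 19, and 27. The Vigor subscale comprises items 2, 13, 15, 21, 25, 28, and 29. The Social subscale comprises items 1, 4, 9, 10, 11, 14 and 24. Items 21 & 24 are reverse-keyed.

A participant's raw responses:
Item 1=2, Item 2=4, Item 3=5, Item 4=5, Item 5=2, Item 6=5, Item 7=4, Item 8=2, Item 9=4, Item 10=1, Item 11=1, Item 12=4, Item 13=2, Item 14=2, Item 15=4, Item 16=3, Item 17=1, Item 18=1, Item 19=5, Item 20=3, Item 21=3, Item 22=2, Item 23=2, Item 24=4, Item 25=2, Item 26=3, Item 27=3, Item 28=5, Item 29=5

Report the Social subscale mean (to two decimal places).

Social items: 1, 4, 9, 10, 11, 14, 24.
Of these, item 24 is reverse-keyed; reversed = (1+5) − raw = 6 − raw.
  item 1: 2
  item 4: 5
  item 9: 4
  item 10: 1
  item 11: 1
  item 14: 2
  item 24: 6 − 4 = 2
Sum = 2 + 5 + 4 + 1 + 1 + 2 + 2 = 17
Mean = 17 / 7 = 2.43

2.43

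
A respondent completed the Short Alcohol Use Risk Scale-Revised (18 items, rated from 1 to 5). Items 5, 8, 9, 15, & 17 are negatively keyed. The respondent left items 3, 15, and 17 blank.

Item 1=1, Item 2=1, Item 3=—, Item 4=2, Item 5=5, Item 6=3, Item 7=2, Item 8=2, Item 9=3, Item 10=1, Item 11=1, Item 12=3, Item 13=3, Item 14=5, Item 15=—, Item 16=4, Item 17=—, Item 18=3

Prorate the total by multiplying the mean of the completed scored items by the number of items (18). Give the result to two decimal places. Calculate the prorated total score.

Reverse-coded (on a 1–5 scale, reversed = 6 − raw):
  item 5: 6 − 5 = 1
  item 8: 6 − 2 = 4
  item 9: 6 − 3 = 3
Completed scored items (15 of 18): 1, 1, 2, 1, 3, 2, 4, 3, 1, 1, 3, 3, 5, 4, 3; sum = 37.
Person mean = 37 / 15 ≈ 2.4667
Prorated total = (37 / 15) × 18 = 44.40 (to 2 dp)

44.40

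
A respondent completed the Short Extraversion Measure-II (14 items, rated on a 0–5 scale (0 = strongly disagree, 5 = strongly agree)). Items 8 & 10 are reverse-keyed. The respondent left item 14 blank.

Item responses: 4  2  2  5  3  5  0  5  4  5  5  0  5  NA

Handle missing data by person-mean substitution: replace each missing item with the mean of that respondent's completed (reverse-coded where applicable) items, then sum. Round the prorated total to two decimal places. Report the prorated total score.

37.69

Reverse-coded (reversed = (0+5) − raw = 5 − raw):
  item 8: 5 − 5 = 0
  item 10: 5 − 5 = 0
Completed scored items (13 of 14): 4, 2, 2, 5, 3, 5, 0, 0, 4, 0, 5, 0, 5; sum = 35.
Person mean = 35 / 13 ≈ 2.6923
Prorated total = (35 / 13) × 14 = 37.69 (to 2 dp)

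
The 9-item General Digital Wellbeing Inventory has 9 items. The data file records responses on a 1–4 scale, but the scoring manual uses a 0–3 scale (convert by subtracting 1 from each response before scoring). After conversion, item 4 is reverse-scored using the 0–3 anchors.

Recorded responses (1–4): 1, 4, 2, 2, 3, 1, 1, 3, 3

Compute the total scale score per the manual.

Convert to 0–3: 0, 3, 1, 1, 2, 0, 0, 2, 2
Reverse-coded (reversed = (0+3) − raw = 3 − raw):
  item 4: 3 − 1 = 2
Scored: 0, 3, 1, 2, 2, 0, 0, 2, 2
Total = 12

12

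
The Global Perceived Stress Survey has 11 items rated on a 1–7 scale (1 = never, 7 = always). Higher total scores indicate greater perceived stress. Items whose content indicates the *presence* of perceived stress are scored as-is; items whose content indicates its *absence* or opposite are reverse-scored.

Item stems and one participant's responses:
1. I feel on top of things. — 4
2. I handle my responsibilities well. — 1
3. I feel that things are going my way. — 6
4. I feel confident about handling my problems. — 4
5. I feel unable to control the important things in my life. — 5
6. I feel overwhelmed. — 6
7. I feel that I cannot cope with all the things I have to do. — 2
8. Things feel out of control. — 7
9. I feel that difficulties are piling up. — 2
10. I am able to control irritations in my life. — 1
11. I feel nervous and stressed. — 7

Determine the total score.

Items 1, 2, 3, 4, 10 describe the absence/opposite of perceived stress → reverse-score.
reverse-coded value = 8 − response.
  item 1: 8 − 4 = 4
  item 2: 8 − 1 = 7
  item 3: 8 − 6 = 2
  item 4: 8 − 4 = 4
  item 5: 5
  item 6: 6
  item 7: 2
  item 8: 7
  item 9: 2
  item 10: 8 − 1 = 7
  item 11: 7
Total = 4 + 7 + 2 + 4 + 5 + 6 + 2 + 7 + 2 + 7 + 7 = 53

53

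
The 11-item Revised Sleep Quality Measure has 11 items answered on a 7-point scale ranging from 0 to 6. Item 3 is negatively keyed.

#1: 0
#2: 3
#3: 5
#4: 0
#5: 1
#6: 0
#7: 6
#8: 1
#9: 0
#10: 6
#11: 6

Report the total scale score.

Negatively keyed items use 6 − raw:
  item 3: 6 − 5 = 1
Scored responses: 0, 3, 1, 0, 1, 0, 6, 1, 0, 6, 6
Total = 0 + 3 + 1 + 0 + 1 + 0 + 6 + 1 + 0 + 6 + 6 = 24

24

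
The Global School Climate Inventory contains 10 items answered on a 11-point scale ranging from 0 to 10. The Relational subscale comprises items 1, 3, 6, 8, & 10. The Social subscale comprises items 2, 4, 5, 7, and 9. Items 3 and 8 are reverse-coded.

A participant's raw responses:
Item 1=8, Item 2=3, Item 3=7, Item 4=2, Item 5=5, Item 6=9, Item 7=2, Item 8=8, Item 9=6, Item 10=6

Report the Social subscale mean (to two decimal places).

Social items: 2, 4, 5, 7, 9.
  item 2: 3
  item 4: 2
  item 5: 5
  item 7: 2
  item 9: 6
Sum = 3 + 2 + 5 + 2 + 6 = 18
Mean = 18 / 5 = 3.60

3.60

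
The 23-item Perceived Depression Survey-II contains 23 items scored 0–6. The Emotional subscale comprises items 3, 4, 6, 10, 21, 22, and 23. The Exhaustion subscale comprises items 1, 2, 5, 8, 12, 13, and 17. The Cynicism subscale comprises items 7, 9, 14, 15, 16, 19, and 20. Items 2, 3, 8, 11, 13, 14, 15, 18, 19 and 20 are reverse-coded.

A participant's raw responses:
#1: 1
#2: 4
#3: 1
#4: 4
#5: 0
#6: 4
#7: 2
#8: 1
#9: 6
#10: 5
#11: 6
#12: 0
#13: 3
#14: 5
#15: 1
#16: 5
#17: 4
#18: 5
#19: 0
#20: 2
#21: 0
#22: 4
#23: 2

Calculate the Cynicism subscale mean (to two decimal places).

4.14

Cynicism items: 7, 9, 14, 15, 16, 19, 20.
Of these, items 14, 15, 19, and 20 are reverse-coded; on a 0–6 scale, reversed = 6 − raw.
  item 7: 2
  item 9: 6
  item 14: 6 − 5 = 1
  item 15: 6 − 1 = 5
  item 16: 5
  item 19: 6 − 0 = 6
  item 20: 6 − 2 = 4
Sum = 2 + 6 + 1 + 5 + 5 + 6 + 4 = 29
Mean = 29 / 7 = 4.14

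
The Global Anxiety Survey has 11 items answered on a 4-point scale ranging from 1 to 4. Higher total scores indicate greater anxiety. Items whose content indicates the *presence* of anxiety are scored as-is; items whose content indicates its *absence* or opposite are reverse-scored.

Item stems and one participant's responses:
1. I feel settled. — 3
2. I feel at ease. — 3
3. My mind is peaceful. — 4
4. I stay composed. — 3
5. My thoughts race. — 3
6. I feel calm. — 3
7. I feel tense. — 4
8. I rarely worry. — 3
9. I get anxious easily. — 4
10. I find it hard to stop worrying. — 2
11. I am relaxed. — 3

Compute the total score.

26

Items 1, 2, 3, 4, 6, 8, 11 describe the absence/opposite of anxiety → reverse-score.
reversed = (1+4) − raw = 5 − raw.
  item 1: 5 − 3 = 2
  item 2: 5 − 3 = 2
  item 3: 5 − 4 = 1
  item 4: 5 − 3 = 2
  item 5: 3
  item 6: 5 − 3 = 2
  item 7: 4
  item 8: 5 − 3 = 2
  item 9: 4
  item 10: 2
  item 11: 5 − 3 = 2
Total = 2 + 2 + 1 + 2 + 3 + 2 + 4 + 2 + 4 + 2 + 2 = 26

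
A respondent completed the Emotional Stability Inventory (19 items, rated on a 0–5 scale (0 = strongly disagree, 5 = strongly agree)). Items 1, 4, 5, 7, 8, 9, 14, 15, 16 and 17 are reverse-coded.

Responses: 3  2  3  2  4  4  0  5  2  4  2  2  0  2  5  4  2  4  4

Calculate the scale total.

Apply reverse scoring (reverse-coded value = 5 − response):
  item 1: 5 − 3 = 2
  item 4: 5 − 2 = 3
  item 5: 5 − 4 = 1
  item 7: 5 − 0 = 5
  item 8: 5 − 5 = 0
  item 9: 5 − 2 = 3
  item 14: 5 − 2 = 3
  item 15: 5 − 5 = 0
  item 16: 5 − 4 = 1
  item 17: 5 − 2 = 3
Scored responses: 2, 2, 3, 3, 1, 4, 5, 0, 3, 4, 2, 2, 0, 3, 0, 1, 3, 4, 4
Total = 2 + 2 + 3 + 3 + 1 + 4 + 5 + 0 + 3 + 4 + 2 + 2 + 0 + 3 + 0 + 1 + 3 + 4 + 4 = 46

46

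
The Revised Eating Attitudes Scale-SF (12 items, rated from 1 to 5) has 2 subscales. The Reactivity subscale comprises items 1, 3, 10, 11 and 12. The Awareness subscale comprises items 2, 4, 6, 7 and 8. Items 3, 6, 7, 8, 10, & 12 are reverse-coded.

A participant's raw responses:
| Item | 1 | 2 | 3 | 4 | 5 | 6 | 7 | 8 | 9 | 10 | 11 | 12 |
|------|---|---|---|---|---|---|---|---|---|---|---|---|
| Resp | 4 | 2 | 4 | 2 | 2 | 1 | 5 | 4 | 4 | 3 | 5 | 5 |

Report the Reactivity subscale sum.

Reactivity items: 1, 3, 10, 11, 12.
Of these, items 3, 10, & 12 are reverse-coded; reverse-coded value = 6 − response.
  item 1: 4
  item 3: 6 − 4 = 2
  item 10: 6 − 3 = 3
  item 11: 5
  item 12: 6 − 5 = 1
Sum = 4 + 2 + 3 + 5 + 1 = 15

15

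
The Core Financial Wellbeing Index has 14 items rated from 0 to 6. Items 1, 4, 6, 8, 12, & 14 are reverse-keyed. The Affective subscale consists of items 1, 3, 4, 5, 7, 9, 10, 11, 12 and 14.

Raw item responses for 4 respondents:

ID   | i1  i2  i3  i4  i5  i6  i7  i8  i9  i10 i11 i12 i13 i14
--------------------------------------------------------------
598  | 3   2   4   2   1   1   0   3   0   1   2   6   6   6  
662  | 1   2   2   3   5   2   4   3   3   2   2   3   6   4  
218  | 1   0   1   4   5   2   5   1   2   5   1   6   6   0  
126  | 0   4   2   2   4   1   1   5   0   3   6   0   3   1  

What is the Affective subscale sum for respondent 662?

31

Respondent 662 raw: 1, 2, 2, 3, 5, 2, 4, 3, 3, 2, 2, 3, 6, 4.
Affective items: 1, 3, 4, 5, 7, 9, 10, 11, 12, 14.
Reverse-coded (reversed = (0+6) − raw = 6 − raw):
  item 1: 6 − 1 = 5
  item 3: 2
  item 4: 6 − 3 = 3
  item 5: 5
  item 7: 4
  item 9: 3
  item 10: 2
  item 11: 2
  item 12: 6 − 3 = 3
  item 14: 6 − 4 = 2
Sum = 5 + 2 + 3 + 5 + 4 + 3 + 2 + 2 + 3 + 2 = 31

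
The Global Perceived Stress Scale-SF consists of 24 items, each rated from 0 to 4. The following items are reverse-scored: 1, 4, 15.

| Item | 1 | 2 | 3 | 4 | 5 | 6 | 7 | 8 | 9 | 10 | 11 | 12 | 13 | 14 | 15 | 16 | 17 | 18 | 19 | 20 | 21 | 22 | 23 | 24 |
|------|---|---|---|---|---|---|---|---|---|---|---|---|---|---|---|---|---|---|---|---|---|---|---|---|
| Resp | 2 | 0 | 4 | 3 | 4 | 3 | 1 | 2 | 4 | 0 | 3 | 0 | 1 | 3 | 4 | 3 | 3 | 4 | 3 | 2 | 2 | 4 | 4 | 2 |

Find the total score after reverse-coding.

55

Raw sum = 61. Reverse-scored items: 1, 4, 15; their raw sum = 9.
Each reversal replaces raw with 4 − raw, changing the total by 4 − 2·raw per item.
Total = 61 + 3·4 − 2·9 = 61 + 12 − 18 = 55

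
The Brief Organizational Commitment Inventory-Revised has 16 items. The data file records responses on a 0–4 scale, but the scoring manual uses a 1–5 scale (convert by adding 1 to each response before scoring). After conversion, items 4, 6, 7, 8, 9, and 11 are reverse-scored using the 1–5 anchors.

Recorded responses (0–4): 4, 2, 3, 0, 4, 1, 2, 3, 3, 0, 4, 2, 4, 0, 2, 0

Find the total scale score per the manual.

Convert to 1–5: 5, 3, 4, 1, 5, 2, 3, 4, 4, 1, 5, 3, 5, 1, 3, 1
Reverse-coded (reversed = (1+5) − raw = 6 − raw):
  item 4: 6 − 1 = 5
  item 6: 6 − 2 = 4
  item 7: 6 − 3 = 3
  item 8: 6 − 4 = 2
  item 9: 6 − 4 = 2
  item 11: 6 − 5 = 1
Scored: 5, 3, 4, 5, 5, 4, 3, 2, 2, 1, 1, 3, 5, 1, 3, 1
Total = 48

48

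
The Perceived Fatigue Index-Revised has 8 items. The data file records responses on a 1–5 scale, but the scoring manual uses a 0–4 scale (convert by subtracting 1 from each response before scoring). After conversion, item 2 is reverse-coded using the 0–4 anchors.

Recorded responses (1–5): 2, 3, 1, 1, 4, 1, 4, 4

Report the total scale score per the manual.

Convert to 0–4: 1, 2, 0, 0, 3, 0, 3, 3
Reverse-coded (reversed = (0+4) − raw = 4 − raw):
  item 2: 4 − 2 = 2
Scored: 1, 2, 0, 0, 3, 0, 3, 3
Total = 12

12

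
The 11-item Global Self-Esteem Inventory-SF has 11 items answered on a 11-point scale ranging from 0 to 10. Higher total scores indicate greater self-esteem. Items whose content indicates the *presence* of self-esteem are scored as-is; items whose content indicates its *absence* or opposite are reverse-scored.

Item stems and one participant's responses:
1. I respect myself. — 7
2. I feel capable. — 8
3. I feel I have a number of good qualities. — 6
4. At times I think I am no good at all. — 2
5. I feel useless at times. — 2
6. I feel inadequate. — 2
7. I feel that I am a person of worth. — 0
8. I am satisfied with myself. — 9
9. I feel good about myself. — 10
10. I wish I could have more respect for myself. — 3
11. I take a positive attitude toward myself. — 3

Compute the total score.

74

Items 4, 5, 6, 10 describe the absence/opposite of self-esteem → reverse-score.
on a 0–10 scale, reversed = 10 − raw.
  item 1: 7
  item 2: 8
  item 3: 6
  item 4: 10 − 2 = 8
  item 5: 10 − 2 = 8
  item 6: 10 − 2 = 8
  item 7: 0
  item 8: 9
  item 9: 10
  item 10: 10 − 3 = 7
  item 11: 3
Total = 7 + 8 + 6 + 8 + 8 + 8 + 0 + 9 + 10 + 7 + 3 = 74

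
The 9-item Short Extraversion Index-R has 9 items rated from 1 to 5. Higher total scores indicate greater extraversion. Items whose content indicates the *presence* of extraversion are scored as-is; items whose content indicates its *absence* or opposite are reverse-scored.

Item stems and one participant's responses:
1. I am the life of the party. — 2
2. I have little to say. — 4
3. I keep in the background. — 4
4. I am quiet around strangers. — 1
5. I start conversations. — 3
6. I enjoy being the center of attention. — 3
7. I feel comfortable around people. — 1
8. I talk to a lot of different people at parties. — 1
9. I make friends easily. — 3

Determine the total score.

Items 2, 3, 4 describe the absence/opposite of extraversion → reverse-score.
reversed = (1+5) − raw = 6 − raw.
  item 1: 2
  item 2: 6 − 4 = 2
  item 3: 6 − 4 = 2
  item 4: 6 − 1 = 5
  item 5: 3
  item 6: 3
  item 7: 1
  item 8: 1
  item 9: 3
Total = 2 + 2 + 2 + 5 + 3 + 3 + 1 + 1 + 3 = 22

22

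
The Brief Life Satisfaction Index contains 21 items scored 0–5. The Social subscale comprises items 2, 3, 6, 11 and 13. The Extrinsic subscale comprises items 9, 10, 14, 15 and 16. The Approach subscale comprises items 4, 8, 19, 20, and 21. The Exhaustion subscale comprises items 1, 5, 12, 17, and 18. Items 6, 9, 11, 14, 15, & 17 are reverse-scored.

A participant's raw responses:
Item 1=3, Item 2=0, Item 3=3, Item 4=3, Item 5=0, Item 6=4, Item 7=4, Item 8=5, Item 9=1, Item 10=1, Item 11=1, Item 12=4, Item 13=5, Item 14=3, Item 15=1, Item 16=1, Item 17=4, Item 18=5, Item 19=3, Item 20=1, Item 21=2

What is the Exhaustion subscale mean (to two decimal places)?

Exhaustion items: 1, 5, 12, 17, 18.
Of these, item 17 is reverse-scored; reverse-coded value = 5 − response.
  item 1: 3
  item 5: 0
  item 12: 4
  item 17: 5 − 4 = 1
  item 18: 5
Sum = 3 + 0 + 4 + 1 + 5 = 13
Mean = 13 / 5 = 2.60

2.60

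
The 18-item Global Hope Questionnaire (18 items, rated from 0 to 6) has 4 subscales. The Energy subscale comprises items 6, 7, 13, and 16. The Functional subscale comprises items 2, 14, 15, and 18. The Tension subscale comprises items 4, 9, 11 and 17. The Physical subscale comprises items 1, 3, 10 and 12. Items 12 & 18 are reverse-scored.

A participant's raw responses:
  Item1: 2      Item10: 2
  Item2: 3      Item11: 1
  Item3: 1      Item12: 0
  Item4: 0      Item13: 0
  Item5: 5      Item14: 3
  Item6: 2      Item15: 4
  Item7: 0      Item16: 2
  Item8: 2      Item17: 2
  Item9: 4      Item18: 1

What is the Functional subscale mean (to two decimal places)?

3.75

Functional items: 2, 14, 15, 18.
Of these, item 18 is reverse-scored; reverse-coded value = 6 − response.
  item 2: 3
  item 14: 3
  item 15: 4
  item 18: 6 − 1 = 5
Sum = 3 + 3 + 4 + 5 = 15
Mean = 15 / 4 = 3.75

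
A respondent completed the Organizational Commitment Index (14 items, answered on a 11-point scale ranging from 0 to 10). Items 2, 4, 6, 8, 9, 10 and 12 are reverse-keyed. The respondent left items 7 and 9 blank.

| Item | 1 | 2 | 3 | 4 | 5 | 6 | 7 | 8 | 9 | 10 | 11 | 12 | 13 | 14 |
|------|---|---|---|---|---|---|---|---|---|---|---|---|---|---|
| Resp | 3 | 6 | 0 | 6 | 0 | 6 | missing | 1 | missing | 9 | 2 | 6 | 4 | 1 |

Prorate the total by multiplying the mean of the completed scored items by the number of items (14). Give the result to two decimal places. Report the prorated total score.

42.00

Reverse-coded (reversed = (0+10) − raw = 10 − raw):
  item 2: 10 − 6 = 4
  item 4: 10 − 6 = 4
  item 6: 10 − 6 = 4
  item 8: 10 − 1 = 9
  item 10: 10 − 9 = 1
  item 12: 10 − 6 = 4
Completed scored items (12 of 14): 3, 4, 0, 4, 0, 4, 9, 1, 2, 4, 4, 1; sum = 36.
Person mean = 36 / 12 ≈ 3.0000
Prorated total = (36 / 12) × 14 = 42.00 (to 2 dp)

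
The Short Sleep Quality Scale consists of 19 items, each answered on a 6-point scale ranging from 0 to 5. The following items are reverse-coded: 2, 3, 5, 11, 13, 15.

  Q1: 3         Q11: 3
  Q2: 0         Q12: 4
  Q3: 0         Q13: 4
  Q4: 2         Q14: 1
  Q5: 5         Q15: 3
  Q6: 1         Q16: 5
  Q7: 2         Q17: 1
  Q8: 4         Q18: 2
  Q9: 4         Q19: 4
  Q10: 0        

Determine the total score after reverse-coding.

48

Apply reverse scoring (on a 0–5 scale, reversed = 5 − raw):
  item 2: 5 − 0 = 5
  item 3: 5 − 0 = 5
  item 5: 5 − 5 = 0
  item 11: 5 − 3 = 2
  item 13: 5 − 4 = 1
  item 15: 5 − 3 = 2
After reverse-coding: 3, 5, 5, 2, 0, 1, 2, 4, 4, 0, 2, 4, 1, 1, 2, 5, 1, 2, 4
Total = 3 + 5 + 5 + 2 + 0 + 1 + 2 + 4 + 4 + 0 + 2 + 4 + 1 + 1 + 2 + 5 + 1 + 2 + 4 = 48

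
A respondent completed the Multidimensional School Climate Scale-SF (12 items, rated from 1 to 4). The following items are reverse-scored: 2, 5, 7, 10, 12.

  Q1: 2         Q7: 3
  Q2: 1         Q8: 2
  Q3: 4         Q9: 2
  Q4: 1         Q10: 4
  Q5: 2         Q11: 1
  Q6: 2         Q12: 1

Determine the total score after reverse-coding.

Reverse-scored items use 5 − raw:
  item 2: 5 − 1 = 4
  item 5: 5 − 2 = 3
  item 7: 5 − 3 = 2
  item 10: 5 − 4 = 1
  item 12: 5 − 1 = 4
Scored items: 2, 4, 4, 1, 3, 2, 2, 2, 2, 1, 1, 4
Total = 2 + 4 + 4 + 1 + 3 + 2 + 2 + 2 + 2 + 1 + 1 + 4 = 28

28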